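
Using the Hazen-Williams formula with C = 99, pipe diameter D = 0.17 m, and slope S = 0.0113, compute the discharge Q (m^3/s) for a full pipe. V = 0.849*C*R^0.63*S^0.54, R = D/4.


For a full circular pipe, R = D/4 = 0.17/4 = 0.0425 m.
V = 0.849 * 99 * 0.0425^0.63 * 0.0113^0.54
  = 0.849 * 99 * 0.136737 * 0.088851
  = 1.0212 m/s.
Pipe area A = pi*D^2/4 = pi*0.17^2/4 = 0.0227 m^2.
Q = A * V = 0.0227 * 1.0212 = 0.0232 m^3/s.

0.0232


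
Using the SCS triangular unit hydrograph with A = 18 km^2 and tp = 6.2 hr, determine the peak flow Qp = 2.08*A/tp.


SCS formula: Qp = 2.08 * A / tp.
Qp = 2.08 * 18 / 6.2
   = 37.44 / 6.2
   = 6.04 m^3/s per cm.

6.04


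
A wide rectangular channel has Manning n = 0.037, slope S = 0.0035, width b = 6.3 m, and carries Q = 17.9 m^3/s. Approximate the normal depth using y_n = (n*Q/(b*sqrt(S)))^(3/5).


We use the wide-channel approximation y_n = (n*Q/(b*sqrt(S)))^(3/5).
sqrt(S) = sqrt(0.0035) = 0.059161.
Numerator: n*Q = 0.037 * 17.9 = 0.6623.
Denominator: b*sqrt(S) = 6.3 * 0.059161 = 0.372714.
arg = 1.777.
y_n = 1.777^(3/5) = 1.4119 m.

1.4119


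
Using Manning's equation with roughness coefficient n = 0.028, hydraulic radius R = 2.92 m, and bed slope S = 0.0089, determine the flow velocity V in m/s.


Manning's equation gives V = (1/n) * R^(2/3) * S^(1/2).
First, compute R^(2/3) = 2.92^(2/3) = 2.0429.
Next, S^(1/2) = 0.0089^(1/2) = 0.09434.
Then 1/n = 1/0.028 = 35.71.
V = 35.71 * 2.0429 * 0.09434 = 6.8832 m/s.

6.8832


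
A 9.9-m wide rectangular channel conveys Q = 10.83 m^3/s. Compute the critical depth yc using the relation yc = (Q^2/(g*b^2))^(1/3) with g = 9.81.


Using yc = (Q^2 / (g * b^2))^(1/3):
Q^2 = 10.83^2 = 117.29.
g * b^2 = 9.81 * 9.9^2 = 9.81 * 98.01 = 961.48.
Q^2 / (g*b^2) = 117.29 / 961.48 = 0.122.
yc = 0.122^(1/3) = 0.496 m.

0.496


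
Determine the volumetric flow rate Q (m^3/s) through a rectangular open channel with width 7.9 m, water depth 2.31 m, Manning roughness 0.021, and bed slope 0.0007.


For a rectangular channel, the cross-sectional area A = b * y = 7.9 * 2.31 = 18.25 m^2.
The wetted perimeter P = b + 2y = 7.9 + 2*2.31 = 12.52 m.
Hydraulic radius R = A/P = 18.25/12.52 = 1.4576 m.
Velocity V = (1/n)*R^(2/3)*S^(1/2) = (1/0.021)*1.4576^(2/3)*0.0007^(1/2) = 1.6196 m/s.
Discharge Q = A * V = 18.25 * 1.6196 = 29.557 m^3/s.

29.557


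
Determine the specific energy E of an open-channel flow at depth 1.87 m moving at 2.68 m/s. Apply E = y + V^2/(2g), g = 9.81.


Specific energy E = y + V^2/(2g).
Velocity head = V^2/(2g) = 2.68^2 / (2*9.81) = 7.1824 / 19.62 = 0.3661 m.
E = 1.87 + 0.3661 = 2.2361 m.

2.2361


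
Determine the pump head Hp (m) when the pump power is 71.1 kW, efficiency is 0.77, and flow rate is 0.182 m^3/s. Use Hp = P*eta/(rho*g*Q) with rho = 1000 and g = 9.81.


Pump head formula: Hp = P * eta / (rho * g * Q).
Numerator: P * eta = 71.1 * 1000 * 0.77 = 54747.0 W.
Denominator: rho * g * Q = 1000 * 9.81 * 0.182 = 1785.42.
Hp = 54747.0 / 1785.42 = 30.66 m.

30.66


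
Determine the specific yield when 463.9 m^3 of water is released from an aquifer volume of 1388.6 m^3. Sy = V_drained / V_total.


Specific yield Sy = Volume drained / Total volume.
Sy = 463.9 / 1388.6
   = 0.3341.

0.3341


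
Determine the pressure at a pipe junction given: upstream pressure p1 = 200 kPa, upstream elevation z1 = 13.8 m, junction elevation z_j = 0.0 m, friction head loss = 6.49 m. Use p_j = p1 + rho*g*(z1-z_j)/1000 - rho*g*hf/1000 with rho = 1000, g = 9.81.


Junction pressure: p_j = p1 + rho*g*(z1 - z_j)/1000 - rho*g*hf/1000.
Elevation term = 1000*9.81*(13.8 - 0.0)/1000 = 135.378 kPa.
Friction term = 1000*9.81*6.49/1000 = 63.667 kPa.
p_j = 200 + 135.378 - 63.667 = 271.71 kPa.

271.71


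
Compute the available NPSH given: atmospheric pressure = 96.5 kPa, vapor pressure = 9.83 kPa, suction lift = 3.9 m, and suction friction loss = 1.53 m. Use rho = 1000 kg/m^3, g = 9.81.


NPSHa = p_atm/(rho*g) - z_s - hf_s - p_vap/(rho*g).
p_atm/(rho*g) = 96.5*1000 / (1000*9.81) = 9.837 m.
p_vap/(rho*g) = 9.83*1000 / (1000*9.81) = 1.002 m.
NPSHa = 9.837 - 3.9 - 1.53 - 1.002
      = 3.4 m.

3.4


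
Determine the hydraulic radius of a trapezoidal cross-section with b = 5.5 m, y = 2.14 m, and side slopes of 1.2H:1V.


For a trapezoidal section with side slope z:
A = (b + z*y)*y = (5.5 + 1.2*2.14)*2.14 = 17.266 m^2.
P = b + 2*y*sqrt(1 + z^2) = 5.5 + 2*2.14*sqrt(1 + 1.2^2) = 12.186 m.
R = A/P = 17.266 / 12.186 = 1.4169 m.

1.4169


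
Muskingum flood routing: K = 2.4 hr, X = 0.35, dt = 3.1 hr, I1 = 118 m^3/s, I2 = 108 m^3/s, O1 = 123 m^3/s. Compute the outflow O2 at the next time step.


Muskingum coefficients:
denom = 2*K*(1-X) + dt = 2*2.4*(1-0.35) + 3.1 = 6.22.
C0 = (dt - 2*K*X)/denom = (3.1 - 2*2.4*0.35)/6.22 = 0.2283.
C1 = (dt + 2*K*X)/denom = (3.1 + 2*2.4*0.35)/6.22 = 0.7685.
C2 = (2*K*(1-X) - dt)/denom = 0.0032.
O2 = C0*I2 + C1*I1 + C2*O1
   = 0.2283*108 + 0.7685*118 + 0.0032*123
   = 115.73 m^3/s.

115.73


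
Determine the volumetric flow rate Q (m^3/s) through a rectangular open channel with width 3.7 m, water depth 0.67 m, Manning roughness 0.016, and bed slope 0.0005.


For a rectangular channel, the cross-sectional area A = b * y = 3.7 * 0.67 = 2.48 m^2.
The wetted perimeter P = b + 2y = 3.7 + 2*0.67 = 5.04 m.
Hydraulic radius R = A/P = 2.48/5.04 = 0.4919 m.
Velocity V = (1/n)*R^(2/3)*S^(1/2) = (1/0.016)*0.4919^(2/3)*0.0005^(1/2) = 0.8708 m/s.
Discharge Q = A * V = 2.48 * 0.8708 = 2.159 m^3/s.

2.159


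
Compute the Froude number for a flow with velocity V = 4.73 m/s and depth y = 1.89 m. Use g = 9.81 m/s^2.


The Froude number is defined as Fr = V / sqrt(g*y).
g*y = 9.81 * 1.89 = 18.5409.
sqrt(g*y) = sqrt(18.5409) = 4.3059.
Fr = 4.73 / 4.3059 = 1.0985.

1.0985


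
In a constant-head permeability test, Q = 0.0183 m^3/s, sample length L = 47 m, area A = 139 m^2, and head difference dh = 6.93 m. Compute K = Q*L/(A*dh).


From K = Q*L / (A*dh):
Numerator: Q*L = 0.0183 * 47 = 0.8601.
Denominator: A*dh = 139 * 6.93 = 963.27.
K = 0.8601 / 963.27 = 0.000893 m/s.

0.000893


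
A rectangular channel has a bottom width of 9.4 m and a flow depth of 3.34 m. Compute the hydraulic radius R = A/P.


For a rectangular section:
Flow area A = b * y = 9.4 * 3.34 = 31.4 m^2.
Wetted perimeter P = b + 2y = 9.4 + 2*3.34 = 16.08 m.
Hydraulic radius R = A/P = 31.4 / 16.08 = 1.9525 m.

1.9525


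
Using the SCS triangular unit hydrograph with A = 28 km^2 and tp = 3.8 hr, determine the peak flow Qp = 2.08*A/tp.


SCS formula: Qp = 2.08 * A / tp.
Qp = 2.08 * 28 / 3.8
   = 58.24 / 3.8
   = 15.33 m^3/s per cm.

15.33


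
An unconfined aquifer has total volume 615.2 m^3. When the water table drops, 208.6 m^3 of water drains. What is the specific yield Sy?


Specific yield Sy = Volume drained / Total volume.
Sy = 208.6 / 615.2
   = 0.3391.

0.3391


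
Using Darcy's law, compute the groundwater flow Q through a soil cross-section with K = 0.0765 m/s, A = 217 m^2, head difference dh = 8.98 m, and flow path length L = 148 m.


Darcy's law: Q = K * A * i, where i = dh/L.
Hydraulic gradient i = 8.98 / 148 = 0.060676.
Q = 0.0765 * 217 * 0.060676
  = 1.0072 m^3/s.

1.0072


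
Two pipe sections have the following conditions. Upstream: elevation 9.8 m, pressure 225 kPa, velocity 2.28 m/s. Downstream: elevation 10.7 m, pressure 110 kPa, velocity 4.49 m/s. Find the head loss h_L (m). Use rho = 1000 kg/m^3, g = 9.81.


Total head at each section: H = z + p/(rho*g) + V^2/(2g).
H1 = 9.8 + 225*1000/(1000*9.81) + 2.28^2/(2*9.81)
   = 9.8 + 22.936 + 0.265
   = 33.001 m.
H2 = 10.7 + 110*1000/(1000*9.81) + 4.49^2/(2*9.81)
   = 10.7 + 11.213 + 1.0275
   = 22.941 m.
h_L = H1 - H2 = 33.001 - 22.941 = 10.06 m.

10.06


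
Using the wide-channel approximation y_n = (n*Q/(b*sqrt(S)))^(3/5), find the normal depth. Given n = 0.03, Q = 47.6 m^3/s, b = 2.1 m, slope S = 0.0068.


We use the wide-channel approximation y_n = (n*Q/(b*sqrt(S)))^(3/5).
sqrt(S) = sqrt(0.0068) = 0.082462.
Numerator: n*Q = 0.03 * 47.6 = 1.428.
Denominator: b*sqrt(S) = 2.1 * 0.082462 = 0.17317.
arg = 8.2462.
y_n = 8.2462^(3/5) = 3.5461 m.

3.5461


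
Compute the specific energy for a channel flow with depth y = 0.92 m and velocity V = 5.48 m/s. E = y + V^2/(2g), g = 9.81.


Specific energy E = y + V^2/(2g).
Velocity head = V^2/(2g) = 5.48^2 / (2*9.81) = 30.0304 / 19.62 = 1.5306 m.
E = 0.92 + 1.5306 = 2.4506 m.

2.4506


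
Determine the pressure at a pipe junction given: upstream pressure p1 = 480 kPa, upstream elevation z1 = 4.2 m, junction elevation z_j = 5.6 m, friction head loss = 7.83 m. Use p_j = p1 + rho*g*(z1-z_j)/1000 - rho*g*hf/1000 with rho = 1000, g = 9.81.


Junction pressure: p_j = p1 + rho*g*(z1 - z_j)/1000 - rho*g*hf/1000.
Elevation term = 1000*9.81*(4.2 - 5.6)/1000 = -13.734 kPa.
Friction term = 1000*9.81*7.83/1000 = 76.812 kPa.
p_j = 480 + -13.734 - 76.812 = 389.45 kPa.

389.45


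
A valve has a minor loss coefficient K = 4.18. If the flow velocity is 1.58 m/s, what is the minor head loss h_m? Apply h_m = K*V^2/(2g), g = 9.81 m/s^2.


Minor loss formula: h_m = K * V^2/(2g).
V^2 = 1.58^2 = 2.4964.
V^2/(2g) = 2.4964 / 19.62 = 0.1272 m.
h_m = 4.18 * 0.1272 = 0.5319 m.

0.5319


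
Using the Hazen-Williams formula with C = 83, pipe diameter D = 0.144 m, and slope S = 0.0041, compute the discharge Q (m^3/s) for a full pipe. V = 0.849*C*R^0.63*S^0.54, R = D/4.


For a full circular pipe, R = D/4 = 0.144/4 = 0.036 m.
V = 0.849 * 83 * 0.036^0.63 * 0.0041^0.54
  = 0.849 * 83 * 0.12316 * 0.051393
  = 0.446 m/s.
Pipe area A = pi*D^2/4 = pi*0.144^2/4 = 0.0163 m^2.
Q = A * V = 0.0163 * 0.446 = 0.0073 m^3/s.

0.0073


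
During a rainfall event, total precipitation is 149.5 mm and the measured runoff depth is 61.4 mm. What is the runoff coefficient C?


The runoff coefficient C = runoff depth / rainfall depth.
C = 61.4 / 149.5
  = 0.4107.

0.4107


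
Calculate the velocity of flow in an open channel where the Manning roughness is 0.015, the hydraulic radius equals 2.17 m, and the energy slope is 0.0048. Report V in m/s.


Manning's equation gives V = (1/n) * R^(2/3) * S^(1/2).
First, compute R^(2/3) = 2.17^(2/3) = 1.6761.
Next, S^(1/2) = 0.0048^(1/2) = 0.069282.
Then 1/n = 1/0.015 = 66.67.
V = 66.67 * 1.6761 * 0.069282 = 7.7417 m/s.

7.7417


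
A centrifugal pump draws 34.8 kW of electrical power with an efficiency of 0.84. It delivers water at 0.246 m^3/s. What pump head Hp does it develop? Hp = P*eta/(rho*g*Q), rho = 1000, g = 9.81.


Pump head formula: Hp = P * eta / (rho * g * Q).
Numerator: P * eta = 34.8 * 1000 * 0.84 = 29232.0 W.
Denominator: rho * g * Q = 1000 * 9.81 * 0.246 = 2413.26.
Hp = 29232.0 / 2413.26 = 12.11 m.

12.11


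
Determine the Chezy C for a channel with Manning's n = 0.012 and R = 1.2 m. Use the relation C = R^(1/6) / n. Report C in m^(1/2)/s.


The Chezy coefficient relates to Manning's n through C = R^(1/6) / n.
R^(1/6) = 1.2^(1/6) = 1.030853.
C = 1.030853 / 0.012 = 85.9 m^(1/2)/s.

85.9


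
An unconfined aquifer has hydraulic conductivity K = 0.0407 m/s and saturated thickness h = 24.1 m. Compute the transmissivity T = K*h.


Transmissivity is defined as T = K * h.
T = 0.0407 * 24.1
  = 0.9809 m^2/s.

0.9809


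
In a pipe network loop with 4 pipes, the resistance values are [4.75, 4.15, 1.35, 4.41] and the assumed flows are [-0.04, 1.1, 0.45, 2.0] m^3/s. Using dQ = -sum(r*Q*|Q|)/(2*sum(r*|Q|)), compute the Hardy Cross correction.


Numerator terms (r*Q*|Q|): 4.75*-0.04*|-0.04| = -0.0076; 4.15*1.1*|1.1| = 5.0215; 1.35*0.45*|0.45| = 0.2734; 4.41*2.0*|2.0| = 17.64.
Sum of numerator = 22.9273.
Denominator terms (r*|Q|): 4.75*|-0.04| = 0.19; 4.15*|1.1| = 4.565; 1.35*|0.45| = 0.6075; 4.41*|2.0| = 8.82.
2 * sum of denominator = 2 * 14.1825 = 28.365.
dQ = -22.9273 / 28.365 = -0.8083 m^3/s.

-0.8083


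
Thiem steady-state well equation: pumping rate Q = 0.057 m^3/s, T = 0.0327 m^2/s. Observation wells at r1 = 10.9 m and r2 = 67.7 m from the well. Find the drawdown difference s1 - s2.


Thiem equation: s1 - s2 = Q/(2*pi*T) * ln(r2/r1).
ln(r2/r1) = ln(67.7/10.9) = 1.8263.
Q/(2*pi*T) = 0.057 / (2*pi*0.0327) = 0.057 / 0.2055 = 0.2774.
s1 - s2 = 0.2774 * 1.8263 = 0.5067 m.

0.5067


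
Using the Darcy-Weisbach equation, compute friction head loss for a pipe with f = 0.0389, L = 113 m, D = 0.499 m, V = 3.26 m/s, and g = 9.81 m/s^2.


Darcy-Weisbach equation: h_f = f * (L/D) * V^2/(2g).
f * L/D = 0.0389 * 113/0.499 = 8.809.
V^2/(2g) = 3.26^2 / (2*9.81) = 10.6276 / 19.62 = 0.5417 m.
h_f = 8.809 * 0.5417 = 4.772 m.

4.772


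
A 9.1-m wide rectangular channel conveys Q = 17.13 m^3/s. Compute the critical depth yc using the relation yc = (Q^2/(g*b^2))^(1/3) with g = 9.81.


Using yc = (Q^2 / (g * b^2))^(1/3):
Q^2 = 17.13^2 = 293.44.
g * b^2 = 9.81 * 9.1^2 = 9.81 * 82.81 = 812.37.
Q^2 / (g*b^2) = 293.44 / 812.37 = 0.3612.
yc = 0.3612^(1/3) = 0.7122 m.

0.7122


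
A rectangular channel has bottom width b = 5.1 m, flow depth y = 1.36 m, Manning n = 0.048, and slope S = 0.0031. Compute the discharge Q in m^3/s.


For a rectangular channel, the cross-sectional area A = b * y = 5.1 * 1.36 = 6.94 m^2.
The wetted perimeter P = b + 2y = 5.1 + 2*1.36 = 7.82 m.
Hydraulic radius R = A/P = 6.94/7.82 = 0.887 m.
Velocity V = (1/n)*R^(2/3)*S^(1/2) = (1/0.048)*0.887^(2/3)*0.0031^(1/2) = 1.0708 m/s.
Discharge Q = A * V = 6.94 * 1.0708 = 7.427 m^3/s.

7.427


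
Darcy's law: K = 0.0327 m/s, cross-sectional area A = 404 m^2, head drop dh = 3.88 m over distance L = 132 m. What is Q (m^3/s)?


Darcy's law: Q = K * A * i, where i = dh/L.
Hydraulic gradient i = 3.88 / 132 = 0.029394.
Q = 0.0327 * 404 * 0.029394
  = 0.3883 m^3/s.

0.3883


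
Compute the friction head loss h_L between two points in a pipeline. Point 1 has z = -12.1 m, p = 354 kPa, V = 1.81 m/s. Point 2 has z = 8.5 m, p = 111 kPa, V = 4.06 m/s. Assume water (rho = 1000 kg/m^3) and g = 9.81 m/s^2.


Total head at each section: H = z + p/(rho*g) + V^2/(2g).
H1 = -12.1 + 354*1000/(1000*9.81) + 1.81^2/(2*9.81)
   = -12.1 + 36.086 + 0.167
   = 24.153 m.
H2 = 8.5 + 111*1000/(1000*9.81) + 4.06^2/(2*9.81)
   = 8.5 + 11.315 + 0.8401
   = 20.655 m.
h_L = H1 - H2 = 24.153 - 20.655 = 3.497 m.

3.497


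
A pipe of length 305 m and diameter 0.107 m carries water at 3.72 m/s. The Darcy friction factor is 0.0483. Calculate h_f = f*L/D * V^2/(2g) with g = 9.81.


Darcy-Weisbach equation: h_f = f * (L/D) * V^2/(2g).
f * L/D = 0.0483 * 305/0.107 = 137.6776.
V^2/(2g) = 3.72^2 / (2*9.81) = 13.8384 / 19.62 = 0.7053 m.
h_f = 137.6776 * 0.7053 = 97.107 m.

97.107


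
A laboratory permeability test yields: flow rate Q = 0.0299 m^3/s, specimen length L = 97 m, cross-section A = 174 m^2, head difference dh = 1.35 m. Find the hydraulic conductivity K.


From K = Q*L / (A*dh):
Numerator: Q*L = 0.0299 * 97 = 2.9003.
Denominator: A*dh = 174 * 1.35 = 234.9.
K = 2.9003 / 234.9 = 0.012347 m/s.

0.012347


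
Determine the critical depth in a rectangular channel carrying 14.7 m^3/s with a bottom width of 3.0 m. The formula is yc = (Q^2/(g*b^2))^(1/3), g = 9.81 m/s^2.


Using yc = (Q^2 / (g * b^2))^(1/3):
Q^2 = 14.7^2 = 216.09.
g * b^2 = 9.81 * 3.0^2 = 9.81 * 9.0 = 88.29.
Q^2 / (g*b^2) = 216.09 / 88.29 = 2.4475.
yc = 2.4475^(1/3) = 1.3476 m.

1.3476


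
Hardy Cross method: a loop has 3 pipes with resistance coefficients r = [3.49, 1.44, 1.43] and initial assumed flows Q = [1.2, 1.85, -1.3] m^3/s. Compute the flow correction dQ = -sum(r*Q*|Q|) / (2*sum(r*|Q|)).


Numerator terms (r*Q*|Q|): 3.49*1.2*|1.2| = 5.0256; 1.44*1.85*|1.85| = 4.9284; 1.43*-1.3*|-1.3| = -2.4167.
Sum of numerator = 7.5373.
Denominator terms (r*|Q|): 3.49*|1.2| = 4.188; 1.44*|1.85| = 2.664; 1.43*|-1.3| = 1.859.
2 * sum of denominator = 2 * 8.711 = 17.422.
dQ = -7.5373 / 17.422 = -0.4326 m^3/s.

-0.4326


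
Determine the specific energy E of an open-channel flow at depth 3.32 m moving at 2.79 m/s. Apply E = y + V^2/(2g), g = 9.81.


Specific energy E = y + V^2/(2g).
Velocity head = V^2/(2g) = 2.79^2 / (2*9.81) = 7.7841 / 19.62 = 0.3967 m.
E = 3.32 + 0.3967 = 3.7167 m.

3.7167


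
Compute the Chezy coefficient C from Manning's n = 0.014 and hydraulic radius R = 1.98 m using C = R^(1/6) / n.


The Chezy coefficient relates to Manning's n through C = R^(1/6) / n.
R^(1/6) = 1.98^(1/6) = 1.120583.
C = 1.120583 / 0.014 = 80.04 m^(1/2)/s.

80.04


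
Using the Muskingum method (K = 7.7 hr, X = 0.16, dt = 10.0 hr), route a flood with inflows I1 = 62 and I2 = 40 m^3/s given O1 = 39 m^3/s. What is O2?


Muskingum coefficients:
denom = 2*K*(1-X) + dt = 2*7.7*(1-0.16) + 10.0 = 22.936.
C0 = (dt - 2*K*X)/denom = (10.0 - 2*7.7*0.16)/22.936 = 0.3286.
C1 = (dt + 2*K*X)/denom = (10.0 + 2*7.7*0.16)/22.936 = 0.5434.
C2 = (2*K*(1-X) - dt)/denom = 0.128.
O2 = C0*I2 + C1*I1 + C2*O1
   = 0.3286*40 + 0.5434*62 + 0.128*39
   = 51.83 m^3/s.

51.83


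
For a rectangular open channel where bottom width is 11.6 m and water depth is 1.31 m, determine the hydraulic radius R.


For a rectangular section:
Flow area A = b * y = 11.6 * 1.31 = 15.2 m^2.
Wetted perimeter P = b + 2y = 11.6 + 2*1.31 = 14.22 m.
Hydraulic radius R = A/P = 15.2 / 14.22 = 1.0686 m.

1.0686


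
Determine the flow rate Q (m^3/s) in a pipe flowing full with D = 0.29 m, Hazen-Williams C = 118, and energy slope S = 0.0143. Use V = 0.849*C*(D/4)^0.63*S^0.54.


For a full circular pipe, R = D/4 = 0.29/4 = 0.0725 m.
V = 0.849 * 118 * 0.0725^0.63 * 0.0143^0.54
  = 0.849 * 118 * 0.191431 * 0.100898
  = 1.935 m/s.
Pipe area A = pi*D^2/4 = pi*0.29^2/4 = 0.0661 m^2.
Q = A * V = 0.0661 * 1.935 = 0.1278 m^3/s.

0.1278


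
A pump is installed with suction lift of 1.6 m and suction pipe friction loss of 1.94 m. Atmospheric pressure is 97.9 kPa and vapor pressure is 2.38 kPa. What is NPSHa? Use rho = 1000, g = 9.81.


NPSHa = p_atm/(rho*g) - z_s - hf_s - p_vap/(rho*g).
p_atm/(rho*g) = 97.9*1000 / (1000*9.81) = 9.98 m.
p_vap/(rho*g) = 2.38*1000 / (1000*9.81) = 0.243 m.
NPSHa = 9.98 - 1.6 - 1.94 - 0.243
      = 6.2 m.

6.2


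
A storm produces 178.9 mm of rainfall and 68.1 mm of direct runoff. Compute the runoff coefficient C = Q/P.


The runoff coefficient C = runoff depth / rainfall depth.
C = 68.1 / 178.9
  = 0.3807.

0.3807


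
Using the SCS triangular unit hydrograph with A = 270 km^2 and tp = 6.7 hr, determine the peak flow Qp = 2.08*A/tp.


SCS formula: Qp = 2.08 * A / tp.
Qp = 2.08 * 270 / 6.7
   = 561.6 / 6.7
   = 83.82 m^3/s per cm.

83.82


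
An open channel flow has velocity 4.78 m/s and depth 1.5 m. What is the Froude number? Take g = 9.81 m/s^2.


The Froude number is defined as Fr = V / sqrt(g*y).
g*y = 9.81 * 1.5 = 14.715.
sqrt(g*y) = sqrt(14.715) = 3.836.
Fr = 4.78 / 3.836 = 1.2461.

1.2461


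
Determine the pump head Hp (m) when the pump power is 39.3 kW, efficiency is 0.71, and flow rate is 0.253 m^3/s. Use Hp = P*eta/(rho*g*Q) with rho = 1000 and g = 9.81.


Pump head formula: Hp = P * eta / (rho * g * Q).
Numerator: P * eta = 39.3 * 1000 * 0.71 = 27903.0 W.
Denominator: rho * g * Q = 1000 * 9.81 * 0.253 = 2481.93.
Hp = 27903.0 / 2481.93 = 11.24 m.

11.24


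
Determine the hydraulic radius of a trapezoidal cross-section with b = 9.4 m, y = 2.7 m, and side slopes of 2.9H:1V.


For a trapezoidal section with side slope z:
A = (b + z*y)*y = (9.4 + 2.9*2.7)*2.7 = 46.521 m^2.
P = b + 2*y*sqrt(1 + z^2) = 9.4 + 2*2.7*sqrt(1 + 2.9^2) = 25.965 m.
R = A/P = 46.521 / 25.965 = 1.7917 m.

1.7917


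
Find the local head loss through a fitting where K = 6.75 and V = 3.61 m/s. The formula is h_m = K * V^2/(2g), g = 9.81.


Minor loss formula: h_m = K * V^2/(2g).
V^2 = 3.61^2 = 13.0321.
V^2/(2g) = 13.0321 / 19.62 = 0.6642 m.
h_m = 6.75 * 0.6642 = 4.4835 m.

4.4835


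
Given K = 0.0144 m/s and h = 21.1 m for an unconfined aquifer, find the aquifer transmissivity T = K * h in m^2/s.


Transmissivity is defined as T = K * h.
T = 0.0144 * 21.1
  = 0.3038 m^2/s.

0.3038


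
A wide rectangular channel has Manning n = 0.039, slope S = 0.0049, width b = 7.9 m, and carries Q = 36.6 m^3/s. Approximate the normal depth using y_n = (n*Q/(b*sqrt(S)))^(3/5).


We use the wide-channel approximation y_n = (n*Q/(b*sqrt(S)))^(3/5).
sqrt(S) = sqrt(0.0049) = 0.07.
Numerator: n*Q = 0.039 * 36.6 = 1.4274.
Denominator: b*sqrt(S) = 7.9 * 0.07 = 0.553.
arg = 2.5812.
y_n = 2.5812^(3/5) = 1.7664 m.

1.7664


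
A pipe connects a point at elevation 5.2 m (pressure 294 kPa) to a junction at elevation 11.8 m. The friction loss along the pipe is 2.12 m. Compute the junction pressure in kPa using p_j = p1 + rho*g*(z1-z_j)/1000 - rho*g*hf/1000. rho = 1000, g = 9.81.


Junction pressure: p_j = p1 + rho*g*(z1 - z_j)/1000 - rho*g*hf/1000.
Elevation term = 1000*9.81*(5.2 - 11.8)/1000 = -64.746 kPa.
Friction term = 1000*9.81*2.12/1000 = 20.797 kPa.
p_j = 294 + -64.746 - 20.797 = 208.46 kPa.

208.46


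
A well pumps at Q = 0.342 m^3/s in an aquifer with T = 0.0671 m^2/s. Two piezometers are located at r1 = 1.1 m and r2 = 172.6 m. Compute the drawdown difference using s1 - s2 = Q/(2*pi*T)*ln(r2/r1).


Thiem equation: s1 - s2 = Q/(2*pi*T) * ln(r2/r1).
ln(r2/r1) = ln(172.6/1.1) = 5.0557.
Q/(2*pi*T) = 0.342 / (2*pi*0.0671) = 0.342 / 0.4216 = 0.8112.
s1 - s2 = 0.8112 * 5.0557 = 4.1011 m.

4.1011


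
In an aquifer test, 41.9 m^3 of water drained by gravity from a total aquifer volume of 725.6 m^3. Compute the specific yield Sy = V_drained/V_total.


Specific yield Sy = Volume drained / Total volume.
Sy = 41.9 / 725.6
   = 0.0577.

0.0577


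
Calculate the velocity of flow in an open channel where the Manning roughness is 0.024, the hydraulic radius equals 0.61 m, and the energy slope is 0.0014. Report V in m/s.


Manning's equation gives V = (1/n) * R^(2/3) * S^(1/2).
First, compute R^(2/3) = 0.61^(2/3) = 0.7193.
Next, S^(1/2) = 0.0014^(1/2) = 0.037417.
Then 1/n = 1/0.024 = 41.67.
V = 41.67 * 0.7193 * 0.037417 = 1.1213 m/s.

1.1213


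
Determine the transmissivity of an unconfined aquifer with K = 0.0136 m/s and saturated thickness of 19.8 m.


Transmissivity is defined as T = K * h.
T = 0.0136 * 19.8
  = 0.2693 m^2/s.

0.2693


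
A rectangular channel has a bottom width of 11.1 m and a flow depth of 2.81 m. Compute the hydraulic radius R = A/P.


For a rectangular section:
Flow area A = b * y = 11.1 * 2.81 = 31.19 m^2.
Wetted perimeter P = b + 2y = 11.1 + 2*2.81 = 16.72 m.
Hydraulic radius R = A/P = 31.19 / 16.72 = 1.8655 m.

1.8655


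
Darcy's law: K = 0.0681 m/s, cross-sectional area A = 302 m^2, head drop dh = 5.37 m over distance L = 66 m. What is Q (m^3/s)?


Darcy's law: Q = K * A * i, where i = dh/L.
Hydraulic gradient i = 5.37 / 66 = 0.081364.
Q = 0.0681 * 302 * 0.081364
  = 1.6733 m^3/s.

1.6733


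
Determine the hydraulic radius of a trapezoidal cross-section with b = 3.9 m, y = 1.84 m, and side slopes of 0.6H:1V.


For a trapezoidal section with side slope z:
A = (b + z*y)*y = (3.9 + 0.6*1.84)*1.84 = 9.207 m^2.
P = b + 2*y*sqrt(1 + z^2) = 3.9 + 2*1.84*sqrt(1 + 0.6^2) = 8.192 m.
R = A/P = 9.207 / 8.192 = 1.124 m.

1.124


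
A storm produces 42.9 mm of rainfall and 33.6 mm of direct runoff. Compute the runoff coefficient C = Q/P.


The runoff coefficient C = runoff depth / rainfall depth.
C = 33.6 / 42.9
  = 0.7832.

0.7832


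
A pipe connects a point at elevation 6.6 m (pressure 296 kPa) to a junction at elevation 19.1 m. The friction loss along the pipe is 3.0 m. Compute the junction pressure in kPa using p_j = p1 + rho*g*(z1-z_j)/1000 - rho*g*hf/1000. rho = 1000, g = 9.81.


Junction pressure: p_j = p1 + rho*g*(z1 - z_j)/1000 - rho*g*hf/1000.
Elevation term = 1000*9.81*(6.6 - 19.1)/1000 = -122.625 kPa.
Friction term = 1000*9.81*3.0/1000 = 29.43 kPa.
p_j = 296 + -122.625 - 29.43 = 143.94 kPa.

143.94


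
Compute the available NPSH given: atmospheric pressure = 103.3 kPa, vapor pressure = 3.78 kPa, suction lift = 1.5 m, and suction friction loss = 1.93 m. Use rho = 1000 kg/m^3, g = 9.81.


NPSHa = p_atm/(rho*g) - z_s - hf_s - p_vap/(rho*g).
p_atm/(rho*g) = 103.3*1000 / (1000*9.81) = 10.53 m.
p_vap/(rho*g) = 3.78*1000 / (1000*9.81) = 0.385 m.
NPSHa = 10.53 - 1.5 - 1.93 - 0.385
      = 6.71 m.

6.71


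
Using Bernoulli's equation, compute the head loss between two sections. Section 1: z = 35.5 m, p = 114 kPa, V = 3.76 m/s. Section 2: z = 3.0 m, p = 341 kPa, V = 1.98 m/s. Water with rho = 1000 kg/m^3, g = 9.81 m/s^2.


Total head at each section: H = z + p/(rho*g) + V^2/(2g).
H1 = 35.5 + 114*1000/(1000*9.81) + 3.76^2/(2*9.81)
   = 35.5 + 11.621 + 0.7206
   = 47.841 m.
H2 = 3.0 + 341*1000/(1000*9.81) + 1.98^2/(2*9.81)
   = 3.0 + 34.76 + 0.1998
   = 37.96 m.
h_L = H1 - H2 = 47.841 - 37.96 = 9.881 m.

9.881


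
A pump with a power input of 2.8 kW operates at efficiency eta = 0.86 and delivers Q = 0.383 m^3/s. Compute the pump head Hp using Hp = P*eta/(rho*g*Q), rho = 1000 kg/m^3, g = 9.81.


Pump head formula: Hp = P * eta / (rho * g * Q).
Numerator: P * eta = 2.8 * 1000 * 0.86 = 2408.0 W.
Denominator: rho * g * Q = 1000 * 9.81 * 0.383 = 3757.23.
Hp = 2408.0 / 3757.23 = 0.64 m.

0.64


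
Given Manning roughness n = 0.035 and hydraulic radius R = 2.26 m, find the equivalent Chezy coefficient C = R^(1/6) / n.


The Chezy coefficient relates to Manning's n through C = R^(1/6) / n.
R^(1/6) = 2.26^(1/6) = 1.145561.
C = 1.145561 / 0.035 = 32.73 m^(1/2)/s.

32.73


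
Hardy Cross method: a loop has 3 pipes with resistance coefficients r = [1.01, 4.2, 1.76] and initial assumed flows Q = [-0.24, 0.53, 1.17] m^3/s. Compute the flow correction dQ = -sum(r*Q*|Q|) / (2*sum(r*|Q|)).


Numerator terms (r*Q*|Q|): 1.01*-0.24*|-0.24| = -0.0582; 4.2*0.53*|0.53| = 1.1798; 1.76*1.17*|1.17| = 2.4093.
Sum of numerator = 3.5309.
Denominator terms (r*|Q|): 1.01*|-0.24| = 0.2424; 4.2*|0.53| = 2.226; 1.76*|1.17| = 2.0592.
2 * sum of denominator = 2 * 4.5276 = 9.0552.
dQ = -3.5309 / 9.0552 = -0.3899 m^3/s.

-0.3899


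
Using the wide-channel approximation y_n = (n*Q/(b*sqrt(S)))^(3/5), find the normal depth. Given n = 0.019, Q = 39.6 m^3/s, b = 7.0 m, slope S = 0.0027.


We use the wide-channel approximation y_n = (n*Q/(b*sqrt(S)))^(3/5).
sqrt(S) = sqrt(0.0027) = 0.051962.
Numerator: n*Q = 0.019 * 39.6 = 0.7524.
Denominator: b*sqrt(S) = 7.0 * 0.051962 = 0.363734.
arg = 2.0686.
y_n = 2.0686^(3/5) = 1.5467 m.

1.5467


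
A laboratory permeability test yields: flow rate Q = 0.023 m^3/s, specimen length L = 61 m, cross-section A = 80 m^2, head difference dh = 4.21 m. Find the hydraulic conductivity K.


From K = Q*L / (A*dh):
Numerator: Q*L = 0.023 * 61 = 1.403.
Denominator: A*dh = 80 * 4.21 = 336.8.
K = 1.403 / 336.8 = 0.004166 m/s.

0.004166


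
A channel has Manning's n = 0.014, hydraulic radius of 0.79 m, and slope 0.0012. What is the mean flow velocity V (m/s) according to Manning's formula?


Manning's equation gives V = (1/n) * R^(2/3) * S^(1/2).
First, compute R^(2/3) = 0.79^(2/3) = 0.8546.
Next, S^(1/2) = 0.0012^(1/2) = 0.034641.
Then 1/n = 1/0.014 = 71.43.
V = 71.43 * 0.8546 * 0.034641 = 2.1145 m/s.

2.1145


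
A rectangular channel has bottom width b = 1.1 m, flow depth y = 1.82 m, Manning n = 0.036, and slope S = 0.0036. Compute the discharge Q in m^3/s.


For a rectangular channel, the cross-sectional area A = b * y = 1.1 * 1.82 = 2.0 m^2.
The wetted perimeter P = b + 2y = 1.1 + 2*1.82 = 4.74 m.
Hydraulic radius R = A/P = 2.0/4.74 = 0.4224 m.
Velocity V = (1/n)*R^(2/3)*S^(1/2) = (1/0.036)*0.4224^(2/3)*0.0036^(1/2) = 0.9382 m/s.
Discharge Q = A * V = 2.0 * 0.9382 = 1.878 m^3/s.

1.878


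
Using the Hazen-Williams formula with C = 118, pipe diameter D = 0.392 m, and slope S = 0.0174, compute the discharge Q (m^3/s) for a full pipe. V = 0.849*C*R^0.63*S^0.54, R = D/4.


For a full circular pipe, R = D/4 = 0.392/4 = 0.098 m.
V = 0.849 * 118 * 0.098^0.63 * 0.0174^0.54
  = 0.849 * 118 * 0.231458 * 0.112175
  = 2.6011 m/s.
Pipe area A = pi*D^2/4 = pi*0.392^2/4 = 0.1207 m^2.
Q = A * V = 0.1207 * 2.6011 = 0.3139 m^3/s.

0.3139


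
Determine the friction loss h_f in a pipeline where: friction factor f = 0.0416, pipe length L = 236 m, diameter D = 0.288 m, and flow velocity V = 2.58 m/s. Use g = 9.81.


Darcy-Weisbach equation: h_f = f * (L/D) * V^2/(2g).
f * L/D = 0.0416 * 236/0.288 = 34.0889.
V^2/(2g) = 2.58^2 / (2*9.81) = 6.6564 / 19.62 = 0.3393 m.
h_f = 34.0889 * 0.3393 = 11.565 m.

11.565


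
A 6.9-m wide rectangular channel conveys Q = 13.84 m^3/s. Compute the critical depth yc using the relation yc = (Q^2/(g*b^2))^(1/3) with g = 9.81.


Using yc = (Q^2 / (g * b^2))^(1/3):
Q^2 = 13.84^2 = 191.55.
g * b^2 = 9.81 * 6.9^2 = 9.81 * 47.61 = 467.05.
Q^2 / (g*b^2) = 191.55 / 467.05 = 0.4101.
yc = 0.4101^(1/3) = 0.743 m.

0.743


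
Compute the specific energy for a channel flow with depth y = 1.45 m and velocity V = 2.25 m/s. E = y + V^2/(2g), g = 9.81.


Specific energy E = y + V^2/(2g).
Velocity head = V^2/(2g) = 2.25^2 / (2*9.81) = 5.0625 / 19.62 = 0.258 m.
E = 1.45 + 0.258 = 1.708 m.

1.708


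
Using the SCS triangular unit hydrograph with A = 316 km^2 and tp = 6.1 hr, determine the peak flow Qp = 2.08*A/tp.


SCS formula: Qp = 2.08 * A / tp.
Qp = 2.08 * 316 / 6.1
   = 657.28 / 6.1
   = 107.75 m^3/s per cm.

107.75


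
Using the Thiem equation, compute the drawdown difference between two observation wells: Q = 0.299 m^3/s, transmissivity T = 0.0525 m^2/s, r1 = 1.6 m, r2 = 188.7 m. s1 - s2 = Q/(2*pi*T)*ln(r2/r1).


Thiem equation: s1 - s2 = Q/(2*pi*T) * ln(r2/r1).
ln(r2/r1) = ln(188.7/1.6) = 4.7702.
Q/(2*pi*T) = 0.299 / (2*pi*0.0525) = 0.299 / 0.3299 = 0.9064.
s1 - s2 = 0.9064 * 4.7702 = 4.3238 m.

4.3238


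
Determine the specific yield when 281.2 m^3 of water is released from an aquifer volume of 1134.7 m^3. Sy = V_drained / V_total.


Specific yield Sy = Volume drained / Total volume.
Sy = 281.2 / 1134.7
   = 0.2478.

0.2478


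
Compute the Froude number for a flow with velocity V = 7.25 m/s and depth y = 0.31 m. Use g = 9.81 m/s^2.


The Froude number is defined as Fr = V / sqrt(g*y).
g*y = 9.81 * 0.31 = 3.0411.
sqrt(g*y) = sqrt(3.0411) = 1.7439.
Fr = 7.25 / 1.7439 = 4.1574.

4.1574


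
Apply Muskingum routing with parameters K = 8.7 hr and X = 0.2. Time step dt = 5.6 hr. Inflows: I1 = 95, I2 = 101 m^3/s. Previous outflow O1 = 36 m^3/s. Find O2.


Muskingum coefficients:
denom = 2*K*(1-X) + dt = 2*8.7*(1-0.2) + 5.6 = 19.52.
C0 = (dt - 2*K*X)/denom = (5.6 - 2*8.7*0.2)/19.52 = 0.1086.
C1 = (dt + 2*K*X)/denom = (5.6 + 2*8.7*0.2)/19.52 = 0.4652.
C2 = (2*K*(1-X) - dt)/denom = 0.4262.
O2 = C0*I2 + C1*I1 + C2*O1
   = 0.1086*101 + 0.4652*95 + 0.4262*36
   = 70.5 m^3/s.

70.5


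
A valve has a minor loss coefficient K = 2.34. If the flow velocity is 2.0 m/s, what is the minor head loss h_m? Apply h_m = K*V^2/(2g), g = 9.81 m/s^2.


Minor loss formula: h_m = K * V^2/(2g).
V^2 = 2.0^2 = 4.0.
V^2/(2g) = 4.0 / 19.62 = 0.2039 m.
h_m = 2.34 * 0.2039 = 0.4771 m.

0.4771


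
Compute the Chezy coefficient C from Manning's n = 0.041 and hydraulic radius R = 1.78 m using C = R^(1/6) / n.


The Chezy coefficient relates to Manning's n through C = R^(1/6) / n.
R^(1/6) = 1.78^(1/6) = 1.100872.
C = 1.100872 / 0.041 = 26.85 m^(1/2)/s.

26.85


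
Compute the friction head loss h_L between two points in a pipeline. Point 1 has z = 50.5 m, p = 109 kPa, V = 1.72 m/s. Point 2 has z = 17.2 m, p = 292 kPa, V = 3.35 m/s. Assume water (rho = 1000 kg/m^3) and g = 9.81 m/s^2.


Total head at each section: H = z + p/(rho*g) + V^2/(2g).
H1 = 50.5 + 109*1000/(1000*9.81) + 1.72^2/(2*9.81)
   = 50.5 + 11.111 + 0.1508
   = 61.762 m.
H2 = 17.2 + 292*1000/(1000*9.81) + 3.35^2/(2*9.81)
   = 17.2 + 29.766 + 0.572
   = 47.538 m.
h_L = H1 - H2 = 61.762 - 47.538 = 14.224 m.

14.224


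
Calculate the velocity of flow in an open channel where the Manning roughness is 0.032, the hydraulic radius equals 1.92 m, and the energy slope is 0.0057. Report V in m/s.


Manning's equation gives V = (1/n) * R^(2/3) * S^(1/2).
First, compute R^(2/3) = 1.92^(2/3) = 1.5448.
Next, S^(1/2) = 0.0057^(1/2) = 0.075498.
Then 1/n = 1/0.032 = 31.25.
V = 31.25 * 1.5448 * 0.075498 = 3.6446 m/s.

3.6446


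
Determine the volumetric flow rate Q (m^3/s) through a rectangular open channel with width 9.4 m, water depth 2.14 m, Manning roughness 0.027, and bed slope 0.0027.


For a rectangular channel, the cross-sectional area A = b * y = 9.4 * 2.14 = 20.12 m^2.
The wetted perimeter P = b + 2y = 9.4 + 2*2.14 = 13.68 m.
Hydraulic radius R = A/P = 20.12/13.68 = 1.4705 m.
Velocity V = (1/n)*R^(2/3)*S^(1/2) = (1/0.027)*1.4705^(2/3)*0.0027^(1/2) = 2.4886 m/s.
Discharge Q = A * V = 20.12 * 2.4886 = 50.061 m^3/s.

50.061


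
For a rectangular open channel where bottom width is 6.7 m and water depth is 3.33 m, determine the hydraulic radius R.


For a rectangular section:
Flow area A = b * y = 6.7 * 3.33 = 22.31 m^2.
Wetted perimeter P = b + 2y = 6.7 + 2*3.33 = 13.36 m.
Hydraulic radius R = A/P = 22.31 / 13.36 = 1.67 m.

1.67


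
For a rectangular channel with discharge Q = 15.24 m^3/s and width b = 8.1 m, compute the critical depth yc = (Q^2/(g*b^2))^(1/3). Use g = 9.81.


Using yc = (Q^2 / (g * b^2))^(1/3):
Q^2 = 15.24^2 = 232.26.
g * b^2 = 9.81 * 8.1^2 = 9.81 * 65.61 = 643.63.
Q^2 / (g*b^2) = 232.26 / 643.63 = 0.3609.
yc = 0.3609^(1/3) = 0.7119 m.

0.7119


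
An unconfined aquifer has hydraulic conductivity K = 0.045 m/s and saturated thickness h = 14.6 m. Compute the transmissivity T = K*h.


Transmissivity is defined as T = K * h.
T = 0.045 * 14.6
  = 0.657 m^2/s.

0.657


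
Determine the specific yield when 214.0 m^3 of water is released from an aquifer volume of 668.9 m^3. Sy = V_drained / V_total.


Specific yield Sy = Volume drained / Total volume.
Sy = 214.0 / 668.9
   = 0.3199.

0.3199


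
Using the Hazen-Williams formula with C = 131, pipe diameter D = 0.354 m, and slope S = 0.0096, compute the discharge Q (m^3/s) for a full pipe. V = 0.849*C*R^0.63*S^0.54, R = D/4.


For a full circular pipe, R = D/4 = 0.354/4 = 0.0885 m.
V = 0.849 * 131 * 0.0885^0.63 * 0.0096^0.54
  = 0.849 * 131 * 0.217057 * 0.081363
  = 1.9642 m/s.
Pipe area A = pi*D^2/4 = pi*0.354^2/4 = 0.0984 m^2.
Q = A * V = 0.0984 * 1.9642 = 0.1933 m^3/s.

0.1933


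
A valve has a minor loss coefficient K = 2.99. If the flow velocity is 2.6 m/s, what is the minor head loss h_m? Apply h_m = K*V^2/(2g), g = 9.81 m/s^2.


Minor loss formula: h_m = K * V^2/(2g).
V^2 = 2.6^2 = 6.76.
V^2/(2g) = 6.76 / 19.62 = 0.3445 m.
h_m = 2.99 * 0.3445 = 1.0302 m.

1.0302


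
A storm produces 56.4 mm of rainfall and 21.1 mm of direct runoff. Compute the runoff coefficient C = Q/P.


The runoff coefficient C = runoff depth / rainfall depth.
C = 21.1 / 56.4
  = 0.3741.

0.3741


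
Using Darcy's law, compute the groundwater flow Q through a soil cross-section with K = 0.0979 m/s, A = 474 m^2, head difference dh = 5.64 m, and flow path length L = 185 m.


Darcy's law: Q = K * A * i, where i = dh/L.
Hydraulic gradient i = 5.64 / 185 = 0.030486.
Q = 0.0979 * 474 * 0.030486
  = 1.4147 m^3/s.

1.4147


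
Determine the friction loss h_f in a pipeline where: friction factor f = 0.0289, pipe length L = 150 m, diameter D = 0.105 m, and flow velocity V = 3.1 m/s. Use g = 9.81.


Darcy-Weisbach equation: h_f = f * (L/D) * V^2/(2g).
f * L/D = 0.0289 * 150/0.105 = 41.2857.
V^2/(2g) = 3.1^2 / (2*9.81) = 9.61 / 19.62 = 0.4898 m.
h_f = 41.2857 * 0.4898 = 20.222 m.

20.222


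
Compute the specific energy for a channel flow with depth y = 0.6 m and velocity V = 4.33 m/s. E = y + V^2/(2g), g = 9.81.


Specific energy E = y + V^2/(2g).
Velocity head = V^2/(2g) = 4.33^2 / (2*9.81) = 18.7489 / 19.62 = 0.9556 m.
E = 0.6 + 0.9556 = 1.5556 m.

1.5556


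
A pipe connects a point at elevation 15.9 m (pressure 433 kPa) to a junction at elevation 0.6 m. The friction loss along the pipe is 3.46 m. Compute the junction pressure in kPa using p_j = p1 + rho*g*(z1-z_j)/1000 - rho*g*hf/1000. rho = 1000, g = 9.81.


Junction pressure: p_j = p1 + rho*g*(z1 - z_j)/1000 - rho*g*hf/1000.
Elevation term = 1000*9.81*(15.9 - 0.6)/1000 = 150.093 kPa.
Friction term = 1000*9.81*3.46/1000 = 33.943 kPa.
p_j = 433 + 150.093 - 33.943 = 549.15 kPa.

549.15


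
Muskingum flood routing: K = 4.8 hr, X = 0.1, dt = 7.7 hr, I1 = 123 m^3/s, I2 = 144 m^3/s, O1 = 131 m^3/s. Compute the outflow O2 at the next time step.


Muskingum coefficients:
denom = 2*K*(1-X) + dt = 2*4.8*(1-0.1) + 7.7 = 16.34.
C0 = (dt - 2*K*X)/denom = (7.7 - 2*4.8*0.1)/16.34 = 0.4125.
C1 = (dt + 2*K*X)/denom = (7.7 + 2*4.8*0.1)/16.34 = 0.53.
C2 = (2*K*(1-X) - dt)/denom = 0.0575.
O2 = C0*I2 + C1*I1 + C2*O1
   = 0.4125*144 + 0.53*123 + 0.0575*131
   = 132.12 m^3/s.

132.12


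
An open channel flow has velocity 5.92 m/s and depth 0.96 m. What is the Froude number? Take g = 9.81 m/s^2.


The Froude number is defined as Fr = V / sqrt(g*y).
g*y = 9.81 * 0.96 = 9.4176.
sqrt(g*y) = sqrt(9.4176) = 3.0688.
Fr = 5.92 / 3.0688 = 1.9291.

1.9291


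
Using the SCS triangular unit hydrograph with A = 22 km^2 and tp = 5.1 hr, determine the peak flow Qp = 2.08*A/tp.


SCS formula: Qp = 2.08 * A / tp.
Qp = 2.08 * 22 / 5.1
   = 45.76 / 5.1
   = 8.97 m^3/s per cm.

8.97


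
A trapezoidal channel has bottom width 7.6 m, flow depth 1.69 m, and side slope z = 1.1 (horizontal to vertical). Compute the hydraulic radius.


For a trapezoidal section with side slope z:
A = (b + z*y)*y = (7.6 + 1.1*1.69)*1.69 = 15.986 m^2.
P = b + 2*y*sqrt(1 + z^2) = 7.6 + 2*1.69*sqrt(1 + 1.1^2) = 12.625 m.
R = A/P = 15.986 / 12.625 = 1.2662 m.

1.2662


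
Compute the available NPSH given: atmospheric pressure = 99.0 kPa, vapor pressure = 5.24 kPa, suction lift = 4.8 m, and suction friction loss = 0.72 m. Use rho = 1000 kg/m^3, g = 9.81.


NPSHa = p_atm/(rho*g) - z_s - hf_s - p_vap/(rho*g).
p_atm/(rho*g) = 99.0*1000 / (1000*9.81) = 10.092 m.
p_vap/(rho*g) = 5.24*1000 / (1000*9.81) = 0.534 m.
NPSHa = 10.092 - 4.8 - 0.72 - 0.534
      = 4.04 m.

4.04


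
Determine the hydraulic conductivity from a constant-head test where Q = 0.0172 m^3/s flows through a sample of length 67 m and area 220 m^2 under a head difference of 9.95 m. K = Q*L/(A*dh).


From K = Q*L / (A*dh):
Numerator: Q*L = 0.0172 * 67 = 1.1524.
Denominator: A*dh = 220 * 9.95 = 2189.0.
K = 1.1524 / 2189.0 = 0.000526 m/s.

0.000526


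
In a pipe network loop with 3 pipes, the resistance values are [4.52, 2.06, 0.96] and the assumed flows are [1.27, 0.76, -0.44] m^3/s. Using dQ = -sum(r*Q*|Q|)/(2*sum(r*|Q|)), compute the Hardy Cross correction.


Numerator terms (r*Q*|Q|): 4.52*1.27*|1.27| = 7.2903; 2.06*0.76*|0.76| = 1.1899; 0.96*-0.44*|-0.44| = -0.1859.
Sum of numerator = 8.2943.
Denominator terms (r*|Q|): 4.52*|1.27| = 5.7404; 2.06*|0.76| = 1.5656; 0.96*|-0.44| = 0.4224.
2 * sum of denominator = 2 * 7.7284 = 15.4568.
dQ = -8.2943 / 15.4568 = -0.5366 m^3/s.

-0.5366


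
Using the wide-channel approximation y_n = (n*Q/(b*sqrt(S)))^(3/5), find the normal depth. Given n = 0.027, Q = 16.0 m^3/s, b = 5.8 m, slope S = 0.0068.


We use the wide-channel approximation y_n = (n*Q/(b*sqrt(S)))^(3/5).
sqrt(S) = sqrt(0.0068) = 0.082462.
Numerator: n*Q = 0.027 * 16.0 = 0.432.
Denominator: b*sqrt(S) = 5.8 * 0.082462 = 0.47828.
arg = 0.9032.
y_n = 0.9032^(3/5) = 0.9408 m.

0.9408


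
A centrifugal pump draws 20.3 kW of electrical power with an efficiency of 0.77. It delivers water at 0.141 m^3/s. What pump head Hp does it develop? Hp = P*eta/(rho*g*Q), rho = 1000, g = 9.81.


Pump head formula: Hp = P * eta / (rho * g * Q).
Numerator: P * eta = 20.3 * 1000 * 0.77 = 15631.0 W.
Denominator: rho * g * Q = 1000 * 9.81 * 0.141 = 1383.21.
Hp = 15631.0 / 1383.21 = 11.3 m.

11.3


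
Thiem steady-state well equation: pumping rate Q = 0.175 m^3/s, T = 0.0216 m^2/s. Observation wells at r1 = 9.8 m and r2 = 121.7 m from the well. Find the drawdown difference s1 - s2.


Thiem equation: s1 - s2 = Q/(2*pi*T) * ln(r2/r1).
ln(r2/r1) = ln(121.7/9.8) = 2.5192.
Q/(2*pi*T) = 0.175 / (2*pi*0.0216) = 0.175 / 0.1357 = 1.2894.
s1 - s2 = 1.2894 * 2.5192 = 3.2484 m.

3.2484
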